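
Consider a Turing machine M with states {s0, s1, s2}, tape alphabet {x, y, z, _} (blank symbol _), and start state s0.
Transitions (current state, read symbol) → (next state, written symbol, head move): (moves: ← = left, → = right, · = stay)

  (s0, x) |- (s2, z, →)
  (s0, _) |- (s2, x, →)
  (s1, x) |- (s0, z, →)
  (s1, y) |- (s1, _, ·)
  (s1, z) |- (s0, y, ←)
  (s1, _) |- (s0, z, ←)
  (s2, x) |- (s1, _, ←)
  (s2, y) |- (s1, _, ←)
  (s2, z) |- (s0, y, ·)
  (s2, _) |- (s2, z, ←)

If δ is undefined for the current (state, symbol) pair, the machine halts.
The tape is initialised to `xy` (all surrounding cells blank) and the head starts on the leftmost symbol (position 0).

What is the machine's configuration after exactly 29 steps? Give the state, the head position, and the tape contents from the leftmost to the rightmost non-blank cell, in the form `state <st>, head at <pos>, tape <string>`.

state=s0 head=0 tape=____[x]y   (s0,x)→(s2,z,→)
state=s2 head=1 tape=____z[y]   (s2,y)→(s1,_,←)
state=s1 head=0 tape=____[z]_   (s1,z)→(s0,y,←)
state=s0 head=-1 tape=___[_]y_   (s0,_)→(s2,x,→)
state=s2 head=0 tape=___x[y]_   (s2,y)→(s1,_,←)
state=s1 head=-1 tape=___[x]__   (s1,x)→(s0,z,→)
state=s0 head=0 tape=___z[_]_   (s0,_)→(s2,x,→)
state=s2 head=1 tape=___zx[_]   (s2,_)→(s2,z,←)
state=s2 head=0 tape=___z[x]z   (s2,x)→(s1,_,←)
state=s1 head=-1 tape=___[z]_z   (s1,z)→(s0,y,←)
state=s0 head=-2 tape=__[_]y_z   (s0,_)→(s2,x,→)
state=s2 head=-1 tape=__x[y]_z   (s2,y)→(s1,_,←)
state=s1 head=-2 tape=__[x]__z   (s1,x)→(s0,z,→)
state=s0 head=-1 tape=__z[_]_z   (s0,_)→(s2,x,→)
state=s2 head=0 tape=__zx[_]z   (s2,_)→(s2,z,←)
state=s2 head=-1 tape=__z[x]zz   (s2,x)→(s1,_,←)
state=s1 head=-2 tape=__[z]_zz   (s1,z)→(s0,y,←)
state=s0 head=-3 tape=_[_]y_zz   (s0,_)→(s2,x,→)
state=s2 head=-2 tape=_x[y]_zz   (s2,y)→(s1,_,←)
state=s1 head=-3 tape=_[x]__zz   (s1,x)→(s0,z,→)
state=s0 head=-2 tape=_z[_]_zz   (s0,_)→(s2,x,→)
state=s2 head=-1 tape=_zx[_]zz   (s2,_)→(s2,z,←)
state=s2 head=-2 tape=_z[x]zzz   (s2,x)→(s1,_,←)
state=s1 head=-3 tape=_[z]_zzz   (s1,z)→(s0,y,←)
state=s0 head=-4 tape=[_]y_zzz   (s0,_)→(s2,x,→)
state=s2 head=-3 tape=x[y]_zzz   (s2,y)→(s1,_,←)
state=s1 head=-4 tape=[x]__zzz   (s1,x)→(s0,z,→)
state=s0 head=-3 tape=z[_]_zzz   (s0,_)→(s2,x,→)
state=s2 head=-2 tape=zx[_]zzz   (s2,_)→(s2,z,←)
state=s2 head=-3 tape=z[x]zzzz
After 29 steps: state s2, head at -3, tape zxzzzz.

state s2, head at -3, tape zxzzzz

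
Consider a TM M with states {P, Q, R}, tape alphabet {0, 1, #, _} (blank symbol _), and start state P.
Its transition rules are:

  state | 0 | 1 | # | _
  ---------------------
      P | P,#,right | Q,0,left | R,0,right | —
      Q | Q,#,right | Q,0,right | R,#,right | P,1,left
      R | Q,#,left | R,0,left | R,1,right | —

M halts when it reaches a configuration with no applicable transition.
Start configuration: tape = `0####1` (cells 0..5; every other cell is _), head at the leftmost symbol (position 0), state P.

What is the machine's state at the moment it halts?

P | [0]####1_   read 0 → write #, move right, go to P
P | #[#]###1_   read # → write 0, move right, go to R
R | #0[#]##1_   read # → write 1, move right, go to R
R | #01[#]#1_   read # → write 1, move right, go to R
R | #011[#]1_   read # → write 1, move right, go to R
R | #0111[1]_   read 1 → write 0, move left, go to R
R | #011[1]0_   read 1 → write 0, move left, go to R
R | #01[1]00_   read 1 → write 0, move left, go to R
R | #0[1]000_   read 1 → write 0, move left, go to R
R | #[0]0000_   read 0 → write #, move left, go to Q
Q | [#]#0000_   read # → write #, move right, go to R
R | #[#]0000_   read # → write 1, move right, go to R
R | #1[0]000_   read 0 → write #, move left, go to Q
Q | #[1]#000_   read 1 → write 0, move right, go to Q
Q | #0[#]000_   read # → write #, move right, go to R
R | #0#[0]00_   read 0 → write #, move left, go to Q
Q | #0[#]#00_   read # → write #, move right, go to R
R | #0#[#]00_   read # → write 1, move right, go to R
R | #0#1[0]0_   read 0 → write #, move left, go to Q
Q | #0#[1]#0_   read 1 → write 0, move right, go to Q
Q | #0#0[#]0_   read # → write #, move right, go to R
R | #0#0#[0]_   read 0 → write #, move left, go to Q
Q | #0#0[#]#_   read # → write #, move right, go to R
R | #0#0#[#]_   read # → write 1, move right, go to R
R | #0#0#1[_]
No transition is defined for (R, _); M halts in state R.

R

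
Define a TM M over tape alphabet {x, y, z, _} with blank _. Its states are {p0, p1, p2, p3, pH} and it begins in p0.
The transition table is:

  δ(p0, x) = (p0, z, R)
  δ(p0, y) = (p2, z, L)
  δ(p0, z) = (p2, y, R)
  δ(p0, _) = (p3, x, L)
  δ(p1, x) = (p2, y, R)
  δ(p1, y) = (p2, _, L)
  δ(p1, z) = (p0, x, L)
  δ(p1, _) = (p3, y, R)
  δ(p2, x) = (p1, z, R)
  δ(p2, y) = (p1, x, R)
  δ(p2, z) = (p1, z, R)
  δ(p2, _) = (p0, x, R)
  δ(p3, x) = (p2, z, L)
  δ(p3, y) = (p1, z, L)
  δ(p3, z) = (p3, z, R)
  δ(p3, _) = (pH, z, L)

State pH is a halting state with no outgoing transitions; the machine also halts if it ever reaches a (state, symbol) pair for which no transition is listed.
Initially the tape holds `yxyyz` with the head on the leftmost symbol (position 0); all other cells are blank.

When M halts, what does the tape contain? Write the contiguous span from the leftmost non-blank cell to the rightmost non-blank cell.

xyzyzzz

p0 | _[y]xyyz_   read y → write z, move L, go to p2
p2 | [_]zxyyz_   read _ → write x, move R, go to p0
p0 | x[z]xyyz_   read z → write y, move R, go to p2
p2 | xy[x]yyz_   read x → write z, move R, go to p1
p1 | xyz[y]yz_   read y → write _, move L, go to p2
p2 | xy[z]_yz_   read z → write z, move R, go to p1
p1 | xyz[_]yz_   read _ → write y, move R, go to p3
p3 | xyzy[y]z_   read y → write z, move L, go to p1
p1 | xyz[y]zz_   read y → write _, move L, go to p2
p2 | xy[z]_zz_   read z → write z, move R, go to p1
p1 | xyz[_]zz_   read _ → write y, move R, go to p3
p3 | xyzy[z]z_   read z → write z, move R, go to p3
p3 | xyzyz[z]_   read z → write z, move R, go to p3
p3 | xyzyzz[_]   read _ → write z, move L, go to pH
pH | xyzyz[z]z
The non-blank tape span at halt is xyzyzzz.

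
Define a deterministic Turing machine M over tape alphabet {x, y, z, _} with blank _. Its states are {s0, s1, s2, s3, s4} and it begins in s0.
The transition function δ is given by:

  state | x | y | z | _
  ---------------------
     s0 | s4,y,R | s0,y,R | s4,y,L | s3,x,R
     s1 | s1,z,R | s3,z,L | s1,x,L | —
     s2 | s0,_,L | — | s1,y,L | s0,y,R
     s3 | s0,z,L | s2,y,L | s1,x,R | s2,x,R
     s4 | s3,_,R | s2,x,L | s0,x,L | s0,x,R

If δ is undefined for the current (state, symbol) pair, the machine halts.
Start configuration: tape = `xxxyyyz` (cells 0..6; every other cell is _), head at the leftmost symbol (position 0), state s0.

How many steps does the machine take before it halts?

s0 | [x]xxyyyz   read x → write y, move R, go to s4
s4 | y[x]xyyyz   read x → write _, move R, go to s3
s3 | y_[x]yyyz   read x → write z, move L, go to s0
s0 | y[_]zyyyz   read _ → write x, move R, go to s3
s3 | yx[z]yyyz   read z → write x, move R, go to s1
s1 | yxx[y]yyz   read y → write z, move L, go to s3
s3 | yx[x]zyyz   read x → write z, move L, go to s0
s0 | y[x]zzyyz   read x → write y, move R, go to s4
s4 | yy[z]zyyz   read z → write x, move L, go to s0
s0 | y[y]xzyyz   read y → write y, move R, go to s0
s0 | yy[x]zyyz   read x → write y, move R, go to s4
s4 | yyy[z]yyz   read z → write x, move L, go to s0
s0 | yy[y]xyyz   read y → write y, move R, go to s0
s0 | yyy[x]yyz   read x → write y, move R, go to s4
s4 | yyyy[y]yz   read y → write x, move L, go to s2
s2 | yyy[y]xyz
M halts after 15 transitions.

15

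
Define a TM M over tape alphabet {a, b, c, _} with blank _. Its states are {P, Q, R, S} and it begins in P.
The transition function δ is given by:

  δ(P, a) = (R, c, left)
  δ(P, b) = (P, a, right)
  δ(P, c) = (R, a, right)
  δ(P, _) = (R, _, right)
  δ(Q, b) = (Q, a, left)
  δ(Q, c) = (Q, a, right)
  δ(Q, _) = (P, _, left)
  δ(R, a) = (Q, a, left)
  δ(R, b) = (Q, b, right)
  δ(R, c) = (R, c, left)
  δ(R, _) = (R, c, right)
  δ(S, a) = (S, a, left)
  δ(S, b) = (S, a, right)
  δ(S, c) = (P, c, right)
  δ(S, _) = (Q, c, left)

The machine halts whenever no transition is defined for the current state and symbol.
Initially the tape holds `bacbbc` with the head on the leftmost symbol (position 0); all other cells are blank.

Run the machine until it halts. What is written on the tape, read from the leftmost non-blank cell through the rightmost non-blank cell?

aaccbbc

P | __[b]acbbc   read b → write a, move right, go to P
P | __a[a]cbbc   read a → write c, move left, go to R
R | __[a]ccbbc   read a → write a, move left, go to Q
Q | _[_]accbbc   read _ → write _, move left, go to P
P | [_]_accbbc   read _ → write _, move right, go to R
R | _[_]accbbc   read _ → write c, move right, go to R
R | _c[a]ccbbc   read a → write a, move left, go to Q
Q | _[c]accbbc   read c → write a, move right, go to Q
Q | _a[a]ccbbc
The non-blank tape span at halt is aaccbbc.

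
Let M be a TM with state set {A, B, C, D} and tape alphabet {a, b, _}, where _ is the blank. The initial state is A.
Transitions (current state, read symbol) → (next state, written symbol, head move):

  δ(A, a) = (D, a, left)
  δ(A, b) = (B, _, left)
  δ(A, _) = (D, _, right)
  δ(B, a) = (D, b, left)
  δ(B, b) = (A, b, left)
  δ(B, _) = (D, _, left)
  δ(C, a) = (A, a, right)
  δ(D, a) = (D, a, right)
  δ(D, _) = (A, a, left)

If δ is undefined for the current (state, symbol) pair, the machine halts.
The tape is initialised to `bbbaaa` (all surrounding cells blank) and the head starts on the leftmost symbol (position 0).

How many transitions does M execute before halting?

17

A | ____[b]bbaaa   read b → write _, move left, go to B
B | ___[_]_bbaaa   read _ → write _, move left, go to D
D | __[_]__bbaaa   read _ → write a, move left, go to A
A | _[_]a__bbaaa   read _ → write _, move right, go to D
D | __[a]__bbaaa   read a → write a, move right, go to D
D | __a[_]_bbaaa   read _ → write a, move left, go to A
A | __[a]a_bbaaa   read a → write a, move left, go to D
D | _[_]aa_bbaaa   read _ → write a, move left, go to A
A | [_]aaa_bbaaa   read _ → write _, move right, go to D
D | _[a]aa_bbaaa   read a → write a, move right, go to D
D | _a[a]a_bbaaa   read a → write a, move right, go to D
D | _aa[a]_bbaaa   read a → write a, move right, go to D
D | _aaa[_]bbaaa   read _ → write a, move left, go to A
A | _aa[a]abbaaa   read a → write a, move left, go to D
D | _a[a]aabbaaa   read a → write a, move right, go to D
D | _aa[a]abbaaa   read a → write a, move right, go to D
D | _aaa[a]bbaaa   read a → write a, move right, go to D
D | _aaaa[b]baaa
M halts after 17 transitions.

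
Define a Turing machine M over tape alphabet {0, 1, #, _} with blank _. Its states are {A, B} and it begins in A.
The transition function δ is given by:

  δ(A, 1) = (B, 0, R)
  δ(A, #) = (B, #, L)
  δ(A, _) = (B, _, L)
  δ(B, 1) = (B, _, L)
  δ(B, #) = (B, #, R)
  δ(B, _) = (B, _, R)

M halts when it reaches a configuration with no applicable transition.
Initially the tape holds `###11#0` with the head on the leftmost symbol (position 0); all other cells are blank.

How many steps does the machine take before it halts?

state=A head=0 tape=_[#]##11#0   (A,#)→(B,#,L)
state=B head=-1 tape=[_]###11#0   (B,_)→(B,_,R)
state=B head=0 tape=_[#]##11#0   (B,#)→(B,#,R)
state=B head=1 tape=_#[#]#11#0   (B,#)→(B,#,R)
state=B head=2 tape=_##[#]11#0   (B,#)→(B,#,R)
state=B head=3 tape=_###[1]1#0   (B,1)→(B,_,L)
state=B head=2 tape=_##[#]_1#0   (B,#)→(B,#,R)
state=B head=3 tape=_###[_]1#0   (B,_)→(B,_,R)
state=B head=4 tape=_###_[1]#0   (B,1)→(B,_,L)
state=B head=3 tape=_###[_]_#0   (B,_)→(B,_,R)
state=B head=4 tape=_###_[_]#0   (B,_)→(B,_,R)
state=B head=5 tape=_###__[#]0   (B,#)→(B,#,R)
state=B head=6 tape=_###__#[0]
M halts after 12 transitions.

12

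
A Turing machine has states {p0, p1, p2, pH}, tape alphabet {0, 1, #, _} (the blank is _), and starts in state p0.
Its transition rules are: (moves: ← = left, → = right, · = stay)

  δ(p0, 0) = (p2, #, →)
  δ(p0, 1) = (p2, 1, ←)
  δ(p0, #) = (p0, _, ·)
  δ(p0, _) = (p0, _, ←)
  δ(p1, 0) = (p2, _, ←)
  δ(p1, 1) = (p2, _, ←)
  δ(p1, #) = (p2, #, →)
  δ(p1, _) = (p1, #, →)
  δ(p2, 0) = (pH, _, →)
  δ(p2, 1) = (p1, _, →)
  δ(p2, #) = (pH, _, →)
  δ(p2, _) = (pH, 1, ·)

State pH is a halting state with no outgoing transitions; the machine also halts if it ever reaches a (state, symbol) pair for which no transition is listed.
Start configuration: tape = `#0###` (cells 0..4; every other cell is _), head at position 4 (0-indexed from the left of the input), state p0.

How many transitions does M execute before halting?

8

p0 | #0##[#]   read # → write _, move ·, go to p0
p0 | #0##[_]   read _ → write _, move ←, go to p0
p0 | #0#[#]_   read # → write _, move ·, go to p0
p0 | #0#[_]_   read _ → write _, move ←, go to p0
p0 | #0[#]__   read # → write _, move ·, go to p0
p0 | #0[_]__   read _ → write _, move ←, go to p0
p0 | #[0]___   read 0 → write #, move →, go to p2
p2 | ##[_]__   read _ → write 1, move ·, go to pH
pH | ##[1]__
M halts after 8 transitions.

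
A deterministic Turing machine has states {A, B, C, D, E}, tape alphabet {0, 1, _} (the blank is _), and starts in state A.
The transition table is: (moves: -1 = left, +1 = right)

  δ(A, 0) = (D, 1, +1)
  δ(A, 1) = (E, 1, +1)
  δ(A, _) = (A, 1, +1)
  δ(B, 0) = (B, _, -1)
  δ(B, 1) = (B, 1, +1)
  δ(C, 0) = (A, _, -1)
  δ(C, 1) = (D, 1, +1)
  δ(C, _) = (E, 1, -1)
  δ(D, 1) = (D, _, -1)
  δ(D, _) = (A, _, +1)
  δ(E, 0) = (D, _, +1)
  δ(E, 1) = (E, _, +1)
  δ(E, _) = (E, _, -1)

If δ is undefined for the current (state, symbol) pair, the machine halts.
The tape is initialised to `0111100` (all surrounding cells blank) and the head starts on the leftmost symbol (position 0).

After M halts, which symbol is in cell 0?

1

state=A head=0 tape=_[0]111100   (A,0)→(D,1,+1)
state=D head=1 tape=_1[1]11100   (D,1)→(D,_,-1)
state=D head=0 tape=_[1]_11100   (D,1)→(D,_,-1)
state=D head=-1 tape=[_]__11100   (D,_)→(A,_,+1)
state=A head=0 tape=_[_]_11100   (A,_)→(A,1,+1)
state=A head=1 tape=_1[_]11100   (A,_)→(A,1,+1)
state=A head=2 tape=_11[1]1100   (A,1)→(E,1,+1)
state=E head=3 tape=_111[1]100   (E,1)→(E,_,+1)
state=E head=4 tape=_111_[1]00   (E,1)→(E,_,+1)
state=E head=5 tape=_111__[0]0   (E,0)→(D,_,+1)
state=D head=6 tape=_111___[0]
Cell 0 holds 1 when M halts.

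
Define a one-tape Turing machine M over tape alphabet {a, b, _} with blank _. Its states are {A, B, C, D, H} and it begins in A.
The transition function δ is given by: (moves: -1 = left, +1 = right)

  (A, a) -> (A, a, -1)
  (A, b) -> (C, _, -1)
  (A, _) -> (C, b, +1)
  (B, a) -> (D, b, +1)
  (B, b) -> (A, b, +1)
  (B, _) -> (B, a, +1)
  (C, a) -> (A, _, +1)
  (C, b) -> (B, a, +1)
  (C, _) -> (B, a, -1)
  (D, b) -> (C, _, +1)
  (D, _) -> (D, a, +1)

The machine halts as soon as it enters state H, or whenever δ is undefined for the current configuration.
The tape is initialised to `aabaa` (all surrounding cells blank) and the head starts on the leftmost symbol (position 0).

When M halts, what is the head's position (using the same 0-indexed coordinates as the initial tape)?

state=A head=0 tape=_[a]abaa   (A,a)→(A,a,-1)
state=A head=-1 tape=[_]aabaa   (A,_)→(C,b,+1)
state=C head=0 tape=b[a]abaa   (C,a)→(A,_,+1)
state=A head=1 tape=b_[a]baa   (A,a)→(A,a,-1)
state=A head=0 tape=b[_]abaa   (A,_)→(C,b,+1)
state=C head=1 tape=bb[a]baa   (C,a)→(A,_,+1)
state=A head=2 tape=bb_[b]aa   (A,b)→(C,_,-1)
state=C head=1 tape=bb[_]_aa   (C,_)→(B,a,-1)
state=B head=0 tape=b[b]a_aa   (B,b)→(A,b,+1)
state=A head=1 tape=bb[a]_aa   (A,a)→(A,a,-1)
state=A head=0 tape=b[b]a_aa   (A,b)→(C,_,-1)
state=C head=-1 tape=[b]_a_aa   (C,b)→(B,a,+1)
state=B head=0 tape=a[_]a_aa   (B,_)→(B,a,+1)
state=B head=1 tape=aa[a]_aa   (B,a)→(D,b,+1)
state=D head=2 tape=aab[_]aa   (D,_)→(D,a,+1)
state=D head=3 tape=aaba[a]a
At halt the head is at cell 3.

3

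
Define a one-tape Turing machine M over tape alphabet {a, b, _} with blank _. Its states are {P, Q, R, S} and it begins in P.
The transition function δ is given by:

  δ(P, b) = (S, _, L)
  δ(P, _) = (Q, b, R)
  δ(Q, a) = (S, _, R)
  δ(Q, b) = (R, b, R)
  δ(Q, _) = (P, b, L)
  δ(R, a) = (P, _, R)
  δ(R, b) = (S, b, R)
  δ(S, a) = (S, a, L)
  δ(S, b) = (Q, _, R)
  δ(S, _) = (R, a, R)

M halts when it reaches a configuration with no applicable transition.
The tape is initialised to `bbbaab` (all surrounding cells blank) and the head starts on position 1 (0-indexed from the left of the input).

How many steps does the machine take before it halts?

14

state=P head=1 tape=b[b]baab   (P,b)→(S,_,L)
state=S head=0 tape=[b]_baab   (S,b)→(Q,_,R)
state=Q head=1 tape=_[_]baab   (Q,_)→(P,b,L)
state=P head=0 tape=[_]bbaab   (P,_)→(Q,b,R)
state=Q head=1 tape=b[b]baab   (Q,b)→(R,b,R)
state=R head=2 tape=bb[b]aab   (R,b)→(S,b,R)
state=S head=3 tape=bbb[a]ab   (S,a)→(S,a,L)
state=S head=2 tape=bb[b]aab   (S,b)→(Q,_,R)
state=Q head=3 tape=bb_[a]ab   (Q,a)→(S,_,R)
state=S head=4 tape=bb__[a]b   (S,a)→(S,a,L)
state=S head=3 tape=bb_[_]ab   (S,_)→(R,a,R)
state=R head=4 tape=bb_a[a]b   (R,a)→(P,_,R)
state=P head=5 tape=bb_a_[b]   (P,b)→(S,_,L)
state=S head=4 tape=bb_a[_]_   (S,_)→(R,a,R)
state=R head=5 tape=bb_aa[_]
M halts after 14 transitions.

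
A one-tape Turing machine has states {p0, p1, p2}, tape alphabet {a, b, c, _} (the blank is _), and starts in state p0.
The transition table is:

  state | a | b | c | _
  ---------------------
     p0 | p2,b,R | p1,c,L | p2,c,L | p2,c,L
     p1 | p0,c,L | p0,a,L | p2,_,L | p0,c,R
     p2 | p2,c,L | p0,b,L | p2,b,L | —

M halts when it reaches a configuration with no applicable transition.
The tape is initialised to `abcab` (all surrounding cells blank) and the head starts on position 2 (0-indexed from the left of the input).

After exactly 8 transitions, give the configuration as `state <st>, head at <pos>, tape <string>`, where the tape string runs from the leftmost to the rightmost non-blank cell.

p0 | __ab[c]ab   read c → write c, move L, go to p2
p2 | __a[b]cab   read b → write b, move L, go to p0
p0 | __[a]bcab   read a → write b, move R, go to p2
p2 | __b[b]cab   read b → write b, move L, go to p0
p0 | __[b]bcab   read b → write c, move L, go to p1
p1 | _[_]cbcab   read _ → write c, move R, go to p0
p0 | _c[c]bcab   read c → write c, move L, go to p2
p2 | _[c]cbcab   read c → write b, move L, go to p2
p2 | [_]bcbcab
After 8 steps: state p2, head at -2, tape bcbcab.

state p2, head at -2, tape bcbcab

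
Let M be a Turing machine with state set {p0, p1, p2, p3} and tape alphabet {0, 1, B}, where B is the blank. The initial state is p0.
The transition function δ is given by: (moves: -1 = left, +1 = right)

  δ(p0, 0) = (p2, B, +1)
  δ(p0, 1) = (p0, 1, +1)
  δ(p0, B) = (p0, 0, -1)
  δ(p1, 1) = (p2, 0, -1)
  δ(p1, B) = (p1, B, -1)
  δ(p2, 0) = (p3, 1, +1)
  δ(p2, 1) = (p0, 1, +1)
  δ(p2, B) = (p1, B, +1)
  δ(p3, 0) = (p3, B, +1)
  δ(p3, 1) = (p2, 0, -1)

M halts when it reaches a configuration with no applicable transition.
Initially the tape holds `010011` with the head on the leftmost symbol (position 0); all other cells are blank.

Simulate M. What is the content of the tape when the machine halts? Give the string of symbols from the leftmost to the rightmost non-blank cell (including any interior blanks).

state=p0 head=0 tape=[0]10011BBB   (p0,0)→(p2,B,+1)
state=p2 head=1 tape=B[1]0011BBB   (p2,1)→(p0,1,+1)
state=p0 head=2 tape=B1[0]011BBB   (p0,0)→(p2,B,+1)
state=p2 head=3 tape=B1B[0]11BBB   (p2,0)→(p3,1,+1)
state=p3 head=4 tape=B1B1[1]1BBB   (p3,1)→(p2,0,-1)
state=p2 head=3 tape=B1B[1]01BBB   (p2,1)→(p0,1,+1)
state=p0 head=4 tape=B1B1[0]1BBB   (p0,0)→(p2,B,+1)
state=p2 head=5 tape=B1B1B[1]BBB   (p2,1)→(p0,1,+1)
state=p0 head=6 tape=B1B1B1[B]BB   (p0,B)→(p0,0,-1)
state=p0 head=5 tape=B1B1B[1]0BB   (p0,1)→(p0,1,+1)
state=p0 head=6 tape=B1B1B1[0]BB   (p0,0)→(p2,B,+1)
state=p2 head=7 tape=B1B1B1B[B]B   (p2,B)→(p1,B,+1)
state=p1 head=8 tape=B1B1B1BB[B]   (p1,B)→(p1,B,-1)
state=p1 head=7 tape=B1B1B1B[B]B   (p1,B)→(p1,B,-1)
state=p1 head=6 tape=B1B1B1[B]BB   (p1,B)→(p1,B,-1)
state=p1 head=5 tape=B1B1B[1]BBB   (p1,1)→(p2,0,-1)
state=p2 head=4 tape=B1B1[B]0BBB   (p2,B)→(p1,B,+1)
state=p1 head=5 tape=B1B1B[0]BBB
The non-blank tape span at halt is 1B1B0.

1B1B0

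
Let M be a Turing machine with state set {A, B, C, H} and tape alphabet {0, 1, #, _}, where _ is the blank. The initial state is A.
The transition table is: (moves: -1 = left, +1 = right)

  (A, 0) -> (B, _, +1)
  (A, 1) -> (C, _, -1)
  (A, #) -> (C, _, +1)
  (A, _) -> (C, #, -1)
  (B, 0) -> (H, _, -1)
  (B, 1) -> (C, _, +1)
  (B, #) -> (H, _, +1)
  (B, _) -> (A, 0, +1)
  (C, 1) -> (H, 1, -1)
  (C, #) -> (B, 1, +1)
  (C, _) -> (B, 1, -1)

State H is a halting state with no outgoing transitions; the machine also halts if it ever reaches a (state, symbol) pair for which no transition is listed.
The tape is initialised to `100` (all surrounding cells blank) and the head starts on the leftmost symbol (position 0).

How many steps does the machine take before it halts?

A | __[1]00   read 1 → write _, move -1, go to C
C | _[_]_00   read _ → write 1, move -1, go to B
B | [_]1_00   read _ → write 0, move +1, go to A
A | 0[1]_00   read 1 → write _, move -1, go to C
C | [0]__00
M halts after 4 transitions.

4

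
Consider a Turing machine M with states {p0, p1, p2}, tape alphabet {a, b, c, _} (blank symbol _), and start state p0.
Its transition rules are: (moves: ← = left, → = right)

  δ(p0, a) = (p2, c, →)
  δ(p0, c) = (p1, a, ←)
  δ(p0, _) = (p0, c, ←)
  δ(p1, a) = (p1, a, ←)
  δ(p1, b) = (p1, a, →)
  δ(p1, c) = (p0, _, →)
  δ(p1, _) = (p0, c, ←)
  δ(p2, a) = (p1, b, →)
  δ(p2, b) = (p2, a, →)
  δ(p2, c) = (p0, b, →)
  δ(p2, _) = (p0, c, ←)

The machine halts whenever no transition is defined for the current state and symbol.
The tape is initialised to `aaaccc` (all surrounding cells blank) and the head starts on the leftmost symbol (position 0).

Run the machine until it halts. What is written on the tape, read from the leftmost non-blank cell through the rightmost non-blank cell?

state=p0 head=0 tape=[a]aaccc   (p0,a)→(p2,c,→)
state=p2 head=1 tape=c[a]accc   (p2,a)→(p1,b,→)
state=p1 head=2 tape=cb[a]ccc   (p1,a)→(p1,a,←)
state=p1 head=1 tape=c[b]accc   (p1,b)→(p1,a,→)
state=p1 head=2 tape=ca[a]ccc   (p1,a)→(p1,a,←)
state=p1 head=1 tape=c[a]accc   (p1,a)→(p1,a,←)
state=p1 head=0 tape=[c]aaccc   (p1,c)→(p0,_,→)
state=p0 head=1 tape=_[a]accc   (p0,a)→(p2,c,→)
state=p2 head=2 tape=_c[a]ccc   (p2,a)→(p1,b,→)
state=p1 head=3 tape=_cb[c]cc   (p1,c)→(p0,_,→)
state=p0 head=4 tape=_cb_[c]c   (p0,c)→(p1,a,←)
state=p1 head=3 tape=_cb[_]ac   (p1,_)→(p0,c,←)
state=p0 head=2 tape=_c[b]cac
The non-blank tape span at halt is cbcac.

cbcac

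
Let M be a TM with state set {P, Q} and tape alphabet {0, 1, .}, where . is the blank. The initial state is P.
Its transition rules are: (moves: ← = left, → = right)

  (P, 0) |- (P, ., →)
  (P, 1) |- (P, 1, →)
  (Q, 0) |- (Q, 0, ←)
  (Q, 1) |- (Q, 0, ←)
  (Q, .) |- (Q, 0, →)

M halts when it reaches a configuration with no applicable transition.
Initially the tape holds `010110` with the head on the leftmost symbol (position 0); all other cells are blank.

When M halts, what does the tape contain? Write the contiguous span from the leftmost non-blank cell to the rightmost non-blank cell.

1.11

P | [0]10110.   read 0 → write ., move →, go to P
P | .[1]0110.   read 1 → write 1, move →, go to P
P | .1[0]110.   read 0 → write ., move →, go to P
P | .1.[1]10.   read 1 → write 1, move →, go to P
P | .1.1[1]0.   read 1 → write 1, move →, go to P
P | .1.11[0].   read 0 → write ., move →, go to P
P | .1.11.[.]
The non-blank tape span at halt is 1.11.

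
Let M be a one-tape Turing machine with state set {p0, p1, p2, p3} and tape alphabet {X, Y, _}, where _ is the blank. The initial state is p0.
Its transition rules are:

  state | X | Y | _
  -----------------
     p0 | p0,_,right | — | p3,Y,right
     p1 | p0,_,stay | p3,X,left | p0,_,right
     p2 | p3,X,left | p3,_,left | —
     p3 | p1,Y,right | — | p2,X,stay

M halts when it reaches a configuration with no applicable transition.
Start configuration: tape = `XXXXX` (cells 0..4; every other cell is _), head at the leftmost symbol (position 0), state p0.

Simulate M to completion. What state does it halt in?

p0 | [X]XXXX__   read X → write _, move right, go to p0
p0 | _[X]XXX__   read X → write _, move right, go to p0
p0 | __[X]XX__   read X → write _, move right, go to p0
p0 | ___[X]X__   read X → write _, move right, go to p0
p0 | ____[X]__   read X → write _, move right, go to p0
p0 | _____[_]_   read _ → write Y, move right, go to p3
p3 | _____Y[_]   read _ → write X, move stay, go to p2
p2 | _____Y[X]   read X → write X, move left, go to p3
p3 | _____[Y]X
No transition is defined for (p3, Y); M halts in state p3.

p3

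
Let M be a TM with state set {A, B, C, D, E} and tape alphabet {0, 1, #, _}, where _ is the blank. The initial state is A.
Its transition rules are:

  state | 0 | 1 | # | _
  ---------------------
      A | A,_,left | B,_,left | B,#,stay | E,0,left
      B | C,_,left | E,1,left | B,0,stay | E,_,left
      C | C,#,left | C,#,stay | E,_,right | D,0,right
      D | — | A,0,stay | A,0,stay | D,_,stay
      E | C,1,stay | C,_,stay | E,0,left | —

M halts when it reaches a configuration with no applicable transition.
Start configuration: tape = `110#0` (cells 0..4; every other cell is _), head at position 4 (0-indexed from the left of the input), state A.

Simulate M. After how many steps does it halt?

A | 110#[0]   read 0 → write _, move left, go to A
A | 110[#]_   read # → write #, move stay, go to B
B | 110[#]_   read # → write 0, move stay, go to B
B | 110[0]_   read 0 → write _, move left, go to C
C | 11[0]__   read 0 → write #, move left, go to C
C | 1[1]#__   read 1 → write #, move stay, go to C
C | 1[#]#__   read # → write _, move right, go to E
E | 1_[#]__   read # → write 0, move left, go to E
E | 1[_]0__
M halts after 8 transitions.

8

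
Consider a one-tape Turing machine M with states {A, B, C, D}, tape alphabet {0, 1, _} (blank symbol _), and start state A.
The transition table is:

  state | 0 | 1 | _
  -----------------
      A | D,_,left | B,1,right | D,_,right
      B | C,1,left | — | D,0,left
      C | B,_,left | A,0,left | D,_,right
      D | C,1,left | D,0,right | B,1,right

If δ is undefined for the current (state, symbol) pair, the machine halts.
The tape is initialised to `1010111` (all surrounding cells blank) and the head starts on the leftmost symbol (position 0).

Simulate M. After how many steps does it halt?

state=A head=0 tape=___[1]010111   (A,1)→(B,1,right)
state=B head=1 tape=___1[0]10111   (B,0)→(C,1,left)
state=C head=0 tape=___[1]110111   (C,1)→(A,0,left)
state=A head=-1 tape=__[_]0110111   (A,_)→(D,_,right)
state=D head=0 tape=___[0]110111   (D,0)→(C,1,left)
state=C head=-1 tape=__[_]1110111   (C,_)→(D,_,right)
state=D head=0 tape=___[1]110111   (D,1)→(D,0,right)
state=D head=1 tape=___0[1]10111   (D,1)→(D,0,right)
state=D head=2 tape=___00[1]0111   (D,1)→(D,0,right)
state=D head=3 tape=___000[0]111   (D,0)→(C,1,left)
state=C head=2 tape=___00[0]1111   (C,0)→(B,_,left)
state=B head=1 tape=___0[0]_1111   (B,0)→(C,1,left)
state=C head=0 tape=___[0]1_1111   (C,0)→(B,_,left)
state=B head=-1 tape=__[_]_1_1111   (B,_)→(D,0,left)
state=D head=-2 tape=_[_]0_1_1111   (D,_)→(B,1,right)
state=B head=-1 tape=_1[0]_1_1111   (B,0)→(C,1,left)
state=C head=-2 tape=_[1]1_1_1111   (C,1)→(A,0,left)
state=A head=-3 tape=[_]01_1_1111   (A,_)→(D,_,right)
state=D head=-2 tape=_[0]1_1_1111   (D,0)→(C,1,left)
state=C head=-3 tape=[_]11_1_1111   (C,_)→(D,_,right)
state=D head=-2 tape=_[1]1_1_1111   (D,1)→(D,0,right)
state=D head=-1 tape=_0[1]_1_1111   (D,1)→(D,0,right)
state=D head=0 tape=_00[_]1_1111   (D,_)→(B,1,right)
state=B head=1 tape=_001[1]_1111
M halts after 23 transitions.

23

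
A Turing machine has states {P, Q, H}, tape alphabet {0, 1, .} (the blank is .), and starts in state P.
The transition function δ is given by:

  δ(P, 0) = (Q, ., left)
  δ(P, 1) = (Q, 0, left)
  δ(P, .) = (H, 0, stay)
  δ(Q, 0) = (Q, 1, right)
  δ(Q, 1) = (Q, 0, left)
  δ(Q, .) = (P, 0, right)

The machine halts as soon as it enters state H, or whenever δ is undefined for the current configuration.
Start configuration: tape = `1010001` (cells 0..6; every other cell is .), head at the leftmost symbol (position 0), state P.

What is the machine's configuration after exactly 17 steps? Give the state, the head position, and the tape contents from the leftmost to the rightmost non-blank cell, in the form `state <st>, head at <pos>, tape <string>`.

P | .[1]010001   read 1 → write 0, move left, go to Q
Q | [.]0010001   read . → write 0, move right, go to P
P | 0[0]010001   read 0 → write ., move left, go to Q
Q | [0].010001   read 0 → write 1, move right, go to Q
Q | 1[.]010001   read . → write 0, move right, go to P
P | 10[0]10001   read 0 → write ., move left, go to Q
Q | 1[0].10001   read 0 → write 1, move right, go to Q
Q | 11[.]10001   read . → write 0, move right, go to P
P | 110[1]0001   read 1 → write 0, move left, go to Q
Q | 11[0]00001   read 0 → write 1, move right, go to Q
Q | 111[0]0001   read 0 → write 1, move right, go to Q
Q | 1111[0]001   read 0 → write 1, move right, go to Q
Q | 11111[0]01   read 0 → write 1, move right, go to Q
Q | 111111[0]1   read 0 → write 1, move right, go to Q
Q | 1111111[1]   read 1 → write 0, move left, go to Q
Q | 111111[1]0   read 1 → write 0, move left, go to Q
Q | 11111[1]00   read 1 → write 0, move left, go to Q
Q | 1111[1]000
After 17 steps: state Q, head at 3, tape 11111000.

state Q, head at 3, tape 11111000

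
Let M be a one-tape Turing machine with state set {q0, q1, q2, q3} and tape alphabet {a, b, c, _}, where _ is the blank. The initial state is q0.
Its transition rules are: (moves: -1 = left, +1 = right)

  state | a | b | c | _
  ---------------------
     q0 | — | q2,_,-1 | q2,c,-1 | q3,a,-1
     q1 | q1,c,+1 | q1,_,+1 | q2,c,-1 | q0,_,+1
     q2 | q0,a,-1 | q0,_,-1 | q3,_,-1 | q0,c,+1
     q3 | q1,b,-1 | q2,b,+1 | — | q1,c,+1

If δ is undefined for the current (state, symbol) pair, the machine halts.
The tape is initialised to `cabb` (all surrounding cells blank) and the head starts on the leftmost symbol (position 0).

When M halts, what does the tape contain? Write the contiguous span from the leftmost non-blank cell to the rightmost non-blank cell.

c_cabb

q0 | __[c]abb   read c → write c, move -1, go to q2
q2 | _[_]cabb   read _ → write c, move +1, go to q0
q0 | _c[c]abb   read c → write c, move -1, go to q2
q2 | _[c]cabb   read c → write _, move -1, go to q3
q3 | [_]_cabb   read _ → write c, move +1, go to q1
q1 | c[_]cabb   read _ → write _, move +1, go to q0
q0 | c_[c]abb   read c → write c, move -1, go to q2
q2 | c[_]cabb   read _ → write c, move +1, go to q0
q0 | cc[c]abb   read c → write c, move -1, go to q2
q2 | c[c]cabb   read c → write _, move -1, go to q3
q3 | [c]_cabb
The non-blank tape span at halt is c_cabb.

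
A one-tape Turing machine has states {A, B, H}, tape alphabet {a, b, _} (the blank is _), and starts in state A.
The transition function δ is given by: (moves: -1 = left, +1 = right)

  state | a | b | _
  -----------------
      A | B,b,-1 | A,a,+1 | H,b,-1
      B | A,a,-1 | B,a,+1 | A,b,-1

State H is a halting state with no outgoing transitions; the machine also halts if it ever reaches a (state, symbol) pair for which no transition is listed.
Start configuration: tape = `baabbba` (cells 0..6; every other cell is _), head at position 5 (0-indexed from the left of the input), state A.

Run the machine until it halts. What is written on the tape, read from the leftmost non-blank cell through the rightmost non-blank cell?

babbabbb

A | __baabb[b]a   read b → write a, move +1, go to A
A | __baabba[a]   read a → write b, move -1, go to B
B | __baabb[a]b   read a → write a, move -1, go to A
A | __baab[b]ab   read b → write a, move +1, go to A
A | __baaba[a]b   read a → write b, move -1, go to B
B | __baab[a]bb   read a → write a, move -1, go to A
A | __baa[b]abb   read b → write a, move +1, go to A
A | __baaa[a]bb   read a → write b, move -1, go to B
B | __baa[a]bbb   read a → write a, move -1, go to A
A | __ba[a]abbb   read a → write b, move -1, go to B
B | __b[a]babbb   read a → write a, move -1, go to A
A | __[b]ababbb   read b → write a, move +1, go to A
A | __a[a]babbb   read a → write b, move -1, go to B
B | __[a]bbabbb   read a → write a, move -1, go to A
A | _[_]abbabbb   read _ → write b, move -1, go to H
H | [_]babbabbb
The non-blank tape span at halt is babbabbb.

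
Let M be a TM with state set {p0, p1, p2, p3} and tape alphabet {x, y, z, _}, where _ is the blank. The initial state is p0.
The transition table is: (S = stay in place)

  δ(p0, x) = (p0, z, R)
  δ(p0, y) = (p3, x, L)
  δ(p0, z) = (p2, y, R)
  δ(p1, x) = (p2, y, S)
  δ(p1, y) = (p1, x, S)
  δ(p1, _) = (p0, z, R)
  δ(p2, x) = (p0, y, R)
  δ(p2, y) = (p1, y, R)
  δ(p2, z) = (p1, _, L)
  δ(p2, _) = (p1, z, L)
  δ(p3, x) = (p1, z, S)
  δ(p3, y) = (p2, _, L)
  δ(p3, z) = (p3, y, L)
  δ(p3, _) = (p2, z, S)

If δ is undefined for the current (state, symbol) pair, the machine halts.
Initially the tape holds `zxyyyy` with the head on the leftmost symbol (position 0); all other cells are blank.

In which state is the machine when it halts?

p0 | __[z]xyyyy   read z → write y, move R, go to p2
p2 | __y[x]yyyy   read x → write y, move R, go to p0
p0 | __yy[y]yyy   read y → write x, move L, go to p3
p3 | __y[y]xyyy   read y → write _, move L, go to p2
p2 | __[y]_xyyy   read y → write y, move R, go to p1
p1 | __y[_]xyyy   read _ → write z, move R, go to p0
p0 | __yz[x]yyy   read x → write z, move R, go to p0
p0 | __yzz[y]yy   read y → write x, move L, go to p3
p3 | __yz[z]xyy   read z → write y, move L, go to p3
p3 | __y[z]yxyy   read z → write y, move L, go to p3
p3 | __[y]yyxyy   read y → write _, move L, go to p2
p2 | _[_]_yyxyy   read _ → write z, move L, go to p1
p1 | [_]z_yyxyy   read _ → write z, move R, go to p0
p0 | z[z]_yyxyy   read z → write y, move R, go to p2
p2 | zy[_]yyxyy   read _ → write z, move L, go to p1
p1 | z[y]zyyxyy   read y → write x, move S, go to p1
p1 | z[x]zyyxyy   read x → write y, move S, go to p2
p2 | z[y]zyyxyy   read y → write y, move R, go to p1
p1 | zy[z]yyxyy
No transition is defined for (p1, z); M halts in state p1.

p1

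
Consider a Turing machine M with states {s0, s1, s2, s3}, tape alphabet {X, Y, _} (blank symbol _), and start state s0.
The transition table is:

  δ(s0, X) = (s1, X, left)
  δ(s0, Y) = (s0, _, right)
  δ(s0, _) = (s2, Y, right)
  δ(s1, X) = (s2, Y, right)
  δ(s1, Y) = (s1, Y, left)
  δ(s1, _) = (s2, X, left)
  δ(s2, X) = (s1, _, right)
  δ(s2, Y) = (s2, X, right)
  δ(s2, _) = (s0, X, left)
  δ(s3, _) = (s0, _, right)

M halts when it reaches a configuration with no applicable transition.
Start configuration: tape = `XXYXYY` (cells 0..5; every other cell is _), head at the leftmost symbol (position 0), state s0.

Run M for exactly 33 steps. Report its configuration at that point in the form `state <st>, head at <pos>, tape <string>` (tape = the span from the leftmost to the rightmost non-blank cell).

state s1, head at 7, tape Y_Y_Y_X_Y_X

s0 | ___[X]XYXYY__   read X → write X, move left, go to s1
s1 | __[_]XXYXYY__   read _ → write X, move left, go to s2
s2 | _[_]XXXYXYY__   read _ → write X, move left, go to s0
s0 | [_]XXXXYXYY__   read _ → write Y, move right, go to s2
s2 | Y[X]XXXYXYY__   read X → write _, move right, go to s1
s1 | Y_[X]XXYXYY__   read X → write Y, move right, go to s2
s2 | Y_Y[X]XYXYY__   read X → write _, move right, go to s1
s1 | Y_Y_[X]YXYY__   read X → write Y, move right, go to s2
s2 | Y_Y_Y[Y]XYY__   read Y → write X, move right, go to s2
s2 | Y_Y_YX[X]YY__   read X → write _, move right, go to s1
s1 | Y_Y_YX_[Y]Y__   read Y → write Y, move left, go to s1
s1 | Y_Y_YX[_]YY__   read _ → write X, move left, go to s2
s2 | Y_Y_Y[X]XYY__   read X → write _, move right, go to s1
s1 | Y_Y_Y_[X]YY__   read X → write Y, move right, go to s2
s2 | Y_Y_Y_Y[Y]Y__   read Y → write X, move right, go to s2
s2 | Y_Y_Y_YX[Y]__   read Y → write X, move right, go to s2
s2 | Y_Y_Y_YXX[_]_   read _ → write X, move left, go to s0
s0 | Y_Y_Y_YX[X]X_   read X → write X, move left, go to s1
s1 | Y_Y_Y_Y[X]XX_   read X → write Y, move right, go to s2
s2 | Y_Y_Y_YY[X]X_   read X → write _, move right, go to s1
s1 | Y_Y_Y_YY_[X]_   read X → write Y, move right, go to s2
s2 | Y_Y_Y_YY_Y[_]   read _ → write X, move left, go to s0
s0 | Y_Y_Y_YY_[Y]X   read Y → write _, move right, go to s0
s0 | Y_Y_Y_YY__[X]   read X → write X, move left, go to s1
s1 | Y_Y_Y_YY_[_]X   read _ → write X, move left, go to s2
s2 | Y_Y_Y_YY[_]XX   read _ → write X, move left, go to s0
s0 | Y_Y_Y_Y[Y]XXX   read Y → write _, move right, go to s0
s0 | Y_Y_Y_Y_[X]XX   read X → write X, move left, go to s1
s1 | Y_Y_Y_Y[_]XXX   read _ → write X, move left, go to s2
s2 | Y_Y_Y_[Y]XXXX   read Y → write X, move right, go to s2
s2 | Y_Y_Y_X[X]XXX   read X → write _, move right, go to s1
s1 | Y_Y_Y_X_[X]XX   read X → write Y, move right, go to s2
s2 | Y_Y_Y_X_Y[X]X   read X → write _, move right, go to s1
s1 | Y_Y_Y_X_Y_[X]
After 33 steps: state s1, head at 7, tape Y_Y_Y_X_Y_X.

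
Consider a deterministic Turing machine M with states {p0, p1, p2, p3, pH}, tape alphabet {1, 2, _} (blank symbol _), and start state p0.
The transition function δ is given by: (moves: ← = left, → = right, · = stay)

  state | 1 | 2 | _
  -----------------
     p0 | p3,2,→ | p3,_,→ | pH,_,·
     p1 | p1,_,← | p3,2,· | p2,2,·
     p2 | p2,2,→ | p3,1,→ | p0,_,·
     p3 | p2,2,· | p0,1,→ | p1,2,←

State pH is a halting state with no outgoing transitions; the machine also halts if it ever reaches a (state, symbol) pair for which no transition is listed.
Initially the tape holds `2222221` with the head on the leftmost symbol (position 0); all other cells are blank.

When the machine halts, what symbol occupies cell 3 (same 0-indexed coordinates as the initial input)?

1

state=p0 head=0 tape=[2]222221___   (p0,2)→(p3,_,→)
state=p3 head=1 tape=_[2]22221___   (p3,2)→(p0,1,→)
state=p0 head=2 tape=_1[2]2221___   (p0,2)→(p3,_,→)
state=p3 head=3 tape=_1_[2]221___   (p3,2)→(p0,1,→)
state=p0 head=4 tape=_1_1[2]21___   (p0,2)→(p3,_,→)
state=p3 head=5 tape=_1_1_[2]1___   (p3,2)→(p0,1,→)
state=p0 head=6 tape=_1_1_1[1]___   (p0,1)→(p3,2,→)
state=p3 head=7 tape=_1_1_12[_]__   (p3,_)→(p1,2,←)
state=p1 head=6 tape=_1_1_1[2]2__   (p1,2)→(p3,2,·)
state=p3 head=6 tape=_1_1_1[2]2__   (p3,2)→(p0,1,→)
state=p0 head=7 tape=_1_1_11[2]__   (p0,2)→(p3,_,→)
state=p3 head=8 tape=_1_1_11_[_]_   (p3,_)→(p1,2,←)
state=p1 head=7 tape=_1_1_11[_]2_   (p1,_)→(p2,2,·)
state=p2 head=7 tape=_1_1_11[2]2_   (p2,2)→(p3,1,→)
state=p3 head=8 tape=_1_1_111[2]_   (p3,2)→(p0,1,→)
state=p0 head=9 tape=_1_1_1111[_]   (p0,_)→(pH,_,·)
state=pH head=9 tape=_1_1_1111[_]
Cell 3 holds 1 when M halts.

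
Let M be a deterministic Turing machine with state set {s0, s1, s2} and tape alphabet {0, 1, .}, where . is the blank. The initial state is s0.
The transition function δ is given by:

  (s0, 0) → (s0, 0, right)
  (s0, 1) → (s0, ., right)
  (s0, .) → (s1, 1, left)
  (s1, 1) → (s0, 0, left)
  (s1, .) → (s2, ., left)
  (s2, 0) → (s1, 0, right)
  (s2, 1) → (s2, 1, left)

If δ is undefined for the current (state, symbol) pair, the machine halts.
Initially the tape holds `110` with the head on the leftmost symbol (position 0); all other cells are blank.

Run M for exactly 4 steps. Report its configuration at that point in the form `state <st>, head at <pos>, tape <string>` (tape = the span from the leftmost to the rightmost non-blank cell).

state s1, head at 2, tape 01

s0 | [1]10.   read 1 → write ., move right, go to s0
s0 | .[1]0.   read 1 → write ., move right, go to s0
s0 | ..[0].   read 0 → write 0, move right, go to s0
s0 | ..0[.]   read . → write 1, move left, go to s1
s1 | ..[0]1
After 4 steps: state s1, head at 2, tape 01.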